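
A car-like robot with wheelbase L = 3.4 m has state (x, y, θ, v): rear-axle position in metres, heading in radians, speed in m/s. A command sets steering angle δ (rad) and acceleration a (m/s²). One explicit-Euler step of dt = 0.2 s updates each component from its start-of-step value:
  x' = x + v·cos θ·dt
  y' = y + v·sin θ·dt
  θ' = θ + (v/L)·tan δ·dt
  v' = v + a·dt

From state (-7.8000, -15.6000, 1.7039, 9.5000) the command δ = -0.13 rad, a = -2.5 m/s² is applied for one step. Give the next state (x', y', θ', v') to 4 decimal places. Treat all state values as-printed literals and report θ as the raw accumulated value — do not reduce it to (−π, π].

(-8.0522, -13.7168, 1.6308, 9.0000)

x' = -7.8000 + 9.5000·cos(1.7039)·0.2 = -8.0522
y' = -15.6000 + 9.5000·sin(1.7039)·0.2 = -13.7168
θ' = 1.7039 + (9.5000/3.4)·tan(-0.13)·0.2 = 1.6308
v' = 9.5000 − 2.5000·0.2 = 9.0000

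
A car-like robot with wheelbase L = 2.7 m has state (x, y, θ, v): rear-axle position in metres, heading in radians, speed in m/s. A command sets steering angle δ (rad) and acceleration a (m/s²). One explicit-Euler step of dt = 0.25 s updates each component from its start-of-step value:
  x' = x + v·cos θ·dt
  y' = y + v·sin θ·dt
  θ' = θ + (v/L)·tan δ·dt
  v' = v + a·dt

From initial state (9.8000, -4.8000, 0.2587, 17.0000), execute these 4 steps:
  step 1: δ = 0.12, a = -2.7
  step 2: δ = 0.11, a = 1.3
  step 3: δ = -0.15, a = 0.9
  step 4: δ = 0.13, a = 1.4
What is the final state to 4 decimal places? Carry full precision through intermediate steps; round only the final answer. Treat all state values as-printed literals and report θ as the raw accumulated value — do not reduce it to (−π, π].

(24.8989, 2.0345, 0.5867, 17.2250)

after step 1 (δ=0.12, a=-2.7): (13.908574, -3.712748, 0.448501, 16.325000)
after step 2 (δ=0.11, a=1.3): (17.586181, -1.943056, 0.615448, 16.650000)
after step 3 (δ=-0.15, a=0.9): (20.984925, 0.460056, 0.382448, 16.875000)
after step 4 (δ=0.13, a=1.4): (24.898887, 2.034462, 0.586725, 17.225000)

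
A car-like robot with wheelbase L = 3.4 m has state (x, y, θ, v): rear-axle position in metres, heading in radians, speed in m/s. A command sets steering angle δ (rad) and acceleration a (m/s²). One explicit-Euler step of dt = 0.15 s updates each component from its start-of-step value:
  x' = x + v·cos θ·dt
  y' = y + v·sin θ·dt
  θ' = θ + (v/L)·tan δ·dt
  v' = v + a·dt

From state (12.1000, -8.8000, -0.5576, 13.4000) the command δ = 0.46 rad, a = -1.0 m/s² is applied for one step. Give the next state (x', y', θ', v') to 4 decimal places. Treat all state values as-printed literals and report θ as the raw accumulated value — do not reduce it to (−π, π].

(13.8055, -9.8636, -0.2647, 13.2500)

x' = 12.1000 + 13.4000·cos(-0.5576)·0.15 = 13.8055
y' = -8.8000 + 13.4000·sin(-0.5576)·0.15 = -9.8636
θ' = -0.5576 + (13.4000/3.4)·tan(0.46)·0.15 = -0.2647
v' = 13.4000 − 1.0000·0.15 = 13.2500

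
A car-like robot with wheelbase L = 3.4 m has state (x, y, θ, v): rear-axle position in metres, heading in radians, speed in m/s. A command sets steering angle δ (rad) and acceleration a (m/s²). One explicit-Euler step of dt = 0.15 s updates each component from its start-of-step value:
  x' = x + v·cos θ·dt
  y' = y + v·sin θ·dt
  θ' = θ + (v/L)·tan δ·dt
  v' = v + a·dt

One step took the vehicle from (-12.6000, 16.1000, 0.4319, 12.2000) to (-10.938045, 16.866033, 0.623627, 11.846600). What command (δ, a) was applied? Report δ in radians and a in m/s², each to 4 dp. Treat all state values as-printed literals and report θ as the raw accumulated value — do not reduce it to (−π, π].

a = (v'−v)/dt = (-0.353400)/0.15 = -2.3560
Δθ = θ'−θ = 0.191727;  (v·dt/L) = 12.2000·0.15/3.4 = 0.538235
tan δ = Δθ·L/(v·dt) = 0.356214  →  δ = 0.3422

δ = 0.3422, a = -2.3560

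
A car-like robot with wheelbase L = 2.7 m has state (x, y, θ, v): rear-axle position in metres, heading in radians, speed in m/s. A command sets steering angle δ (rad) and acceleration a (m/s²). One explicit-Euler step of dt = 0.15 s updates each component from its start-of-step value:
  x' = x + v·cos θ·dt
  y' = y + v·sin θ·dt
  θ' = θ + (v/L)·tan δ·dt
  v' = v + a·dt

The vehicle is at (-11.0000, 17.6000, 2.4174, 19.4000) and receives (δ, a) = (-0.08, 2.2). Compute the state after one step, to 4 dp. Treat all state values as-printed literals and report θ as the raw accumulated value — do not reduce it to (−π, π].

(-13.1797, 19.5280, 2.3310, 19.7300)

x' = -11.0000 + 19.4000·cos(2.4174)·0.15 = -13.1797
y' = 17.6000 + 19.4000·sin(2.4174)·0.15 = 19.5280
θ' = 2.4174 + (19.4000/2.7)·tan(-0.08)·0.15 = 2.3310
v' = 19.4000 + 2.2000·0.15 = 19.7300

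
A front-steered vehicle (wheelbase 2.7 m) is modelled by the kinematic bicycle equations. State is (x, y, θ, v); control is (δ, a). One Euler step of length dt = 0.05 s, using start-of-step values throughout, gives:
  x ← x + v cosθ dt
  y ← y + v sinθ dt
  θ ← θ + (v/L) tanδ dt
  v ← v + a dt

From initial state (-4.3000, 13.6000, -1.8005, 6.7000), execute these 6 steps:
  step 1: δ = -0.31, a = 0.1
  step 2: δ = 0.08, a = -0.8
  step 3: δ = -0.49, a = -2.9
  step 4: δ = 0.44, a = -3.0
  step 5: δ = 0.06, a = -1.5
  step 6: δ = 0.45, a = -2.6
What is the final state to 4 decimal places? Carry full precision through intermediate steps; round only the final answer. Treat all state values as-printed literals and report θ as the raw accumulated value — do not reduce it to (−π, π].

after step 1 (δ=-0.31, a=0.1): (-4.376276, 13.273799, -1.840244, 6.705000)
after step 2 (δ=0.08, a=-0.8): (-4.465519, 12.950646, -1.830290, 6.665000)
after step 3 (δ=-0.49, a=-2.9): (-4.551028, 12.628553, -1.896124, 6.520000)
after step 4 (δ=0.44, a=-3.0): (-4.655224, 12.319653, -1.839281, 6.370000)
after step 5 (δ=0.06, a=-1.5): (-4.739713, 12.012563, -1.832195, 6.295000)
after step 6 (δ=0.45, a=-2.6): (-4.821054, 11.708506, -1.775883, 6.165000)

(-4.8211, 11.7085, -1.7759, 6.1650)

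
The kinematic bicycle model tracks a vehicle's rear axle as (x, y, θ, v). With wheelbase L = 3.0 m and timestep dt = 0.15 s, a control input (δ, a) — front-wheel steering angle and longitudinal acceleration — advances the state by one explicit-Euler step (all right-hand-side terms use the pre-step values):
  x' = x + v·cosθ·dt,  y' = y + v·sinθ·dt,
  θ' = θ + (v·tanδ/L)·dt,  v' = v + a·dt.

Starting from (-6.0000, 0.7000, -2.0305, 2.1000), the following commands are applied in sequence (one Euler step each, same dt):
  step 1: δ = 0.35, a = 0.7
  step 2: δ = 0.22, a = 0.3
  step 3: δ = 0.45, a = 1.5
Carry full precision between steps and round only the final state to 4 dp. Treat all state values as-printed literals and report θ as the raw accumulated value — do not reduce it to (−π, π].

(-6.4055, -0.1954, -1.9132, 2.4750)

after step 1 (δ=0.35, a=0.7): (-6.139760, 0.417702, -1.992172, 2.205000)
after step 2 (δ=0.22, a=0.3): (-6.275042, 0.115884, -1.967518, 2.250000)
after step 3 (δ=0.45, a=1.5): (-6.405451, -0.195404, -1.913174, 2.475000)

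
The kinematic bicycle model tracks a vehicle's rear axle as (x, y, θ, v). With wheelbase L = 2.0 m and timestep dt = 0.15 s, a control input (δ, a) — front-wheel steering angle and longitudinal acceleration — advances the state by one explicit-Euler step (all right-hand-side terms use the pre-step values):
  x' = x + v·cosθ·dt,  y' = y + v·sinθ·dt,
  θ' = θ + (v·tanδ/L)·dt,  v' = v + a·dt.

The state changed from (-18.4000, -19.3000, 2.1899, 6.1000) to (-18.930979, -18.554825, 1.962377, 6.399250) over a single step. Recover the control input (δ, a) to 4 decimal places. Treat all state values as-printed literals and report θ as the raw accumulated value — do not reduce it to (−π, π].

δ = -0.4615, a = 1.9950

a = (v'−v)/dt = (0.299250)/0.15 = 1.9950
Δθ = θ'−θ = -0.227523;  (v·dt/L) = 6.1000·0.15/2.0 = 0.457500
tan δ = Δθ·L/(v·dt) = -0.497318  →  δ = -0.4615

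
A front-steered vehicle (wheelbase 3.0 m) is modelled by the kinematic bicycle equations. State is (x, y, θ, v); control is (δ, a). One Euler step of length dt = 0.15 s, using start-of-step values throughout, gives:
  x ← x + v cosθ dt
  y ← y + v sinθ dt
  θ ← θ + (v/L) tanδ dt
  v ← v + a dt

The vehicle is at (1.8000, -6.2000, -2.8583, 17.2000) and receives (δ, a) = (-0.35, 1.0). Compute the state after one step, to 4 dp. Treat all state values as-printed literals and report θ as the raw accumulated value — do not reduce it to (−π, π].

(-0.6772, -6.9212, -3.1722, 17.3500)

x' = 1.8000 + 17.2000·cos(-2.8583)·0.15 = -0.6772
y' = -6.2000 + 17.2000·sin(-2.8583)·0.15 = -6.9212
θ' = -2.8583 + (17.2000/3.0)·tan(-0.35)·0.15 = -3.1722
v' = 17.2000 + 1.0000·0.15 = 17.3500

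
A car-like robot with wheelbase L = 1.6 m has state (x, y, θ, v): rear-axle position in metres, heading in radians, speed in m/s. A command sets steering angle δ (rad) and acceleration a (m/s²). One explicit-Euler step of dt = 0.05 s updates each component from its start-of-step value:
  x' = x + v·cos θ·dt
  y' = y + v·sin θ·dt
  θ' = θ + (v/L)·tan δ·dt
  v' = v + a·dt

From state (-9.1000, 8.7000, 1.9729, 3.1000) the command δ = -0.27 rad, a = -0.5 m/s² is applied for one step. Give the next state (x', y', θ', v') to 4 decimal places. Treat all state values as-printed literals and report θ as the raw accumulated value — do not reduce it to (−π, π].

(-9.1607, 8.8426, 1.9461, 3.0750)

x' = -9.1000 + 3.1000·cos(1.9729)·0.05 = -9.1607
y' = 8.7000 + 3.1000·sin(1.9729)·0.05 = 8.8426
θ' = 1.9729 + (3.1000/1.6)·tan(-0.27)·0.05 = 1.9461
v' = 3.1000 − 0.5000·0.05 = 3.0750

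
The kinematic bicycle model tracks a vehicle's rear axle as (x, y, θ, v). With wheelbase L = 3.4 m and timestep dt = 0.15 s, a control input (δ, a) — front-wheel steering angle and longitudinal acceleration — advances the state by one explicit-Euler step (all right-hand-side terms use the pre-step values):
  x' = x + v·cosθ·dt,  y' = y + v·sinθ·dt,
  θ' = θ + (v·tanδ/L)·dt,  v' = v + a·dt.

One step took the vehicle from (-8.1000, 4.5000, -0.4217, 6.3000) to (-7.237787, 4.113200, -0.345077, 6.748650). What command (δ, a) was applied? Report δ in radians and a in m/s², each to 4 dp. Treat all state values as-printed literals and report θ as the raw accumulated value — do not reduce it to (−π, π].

δ = 0.2690, a = 2.9910

a = (v'−v)/dt = (0.448650)/0.15 = 2.9910
Δθ = θ'−θ = 0.076623;  (v·dt/L) = 6.3000·0.15/3.4 = 0.277941
tan δ = Δθ·L/(v·dt) = 0.275681  →  δ = 0.2690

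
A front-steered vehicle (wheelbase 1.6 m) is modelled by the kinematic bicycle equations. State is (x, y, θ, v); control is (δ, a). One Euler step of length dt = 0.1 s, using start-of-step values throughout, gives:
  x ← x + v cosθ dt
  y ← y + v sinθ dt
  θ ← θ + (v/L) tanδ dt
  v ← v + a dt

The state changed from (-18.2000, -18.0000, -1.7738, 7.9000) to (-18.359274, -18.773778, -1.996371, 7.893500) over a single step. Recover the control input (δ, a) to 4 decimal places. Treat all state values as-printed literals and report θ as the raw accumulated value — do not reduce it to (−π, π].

δ = -0.4235, a = -0.0650

a = (v'−v)/dt = (-0.006500)/0.1 = -0.0650
Δθ = θ'−θ = -0.222571;  (v·dt/L) = 7.9000·0.1/1.6 = 0.493750
tan δ = Δθ·L/(v·dt) = -0.450777  →  δ = -0.4235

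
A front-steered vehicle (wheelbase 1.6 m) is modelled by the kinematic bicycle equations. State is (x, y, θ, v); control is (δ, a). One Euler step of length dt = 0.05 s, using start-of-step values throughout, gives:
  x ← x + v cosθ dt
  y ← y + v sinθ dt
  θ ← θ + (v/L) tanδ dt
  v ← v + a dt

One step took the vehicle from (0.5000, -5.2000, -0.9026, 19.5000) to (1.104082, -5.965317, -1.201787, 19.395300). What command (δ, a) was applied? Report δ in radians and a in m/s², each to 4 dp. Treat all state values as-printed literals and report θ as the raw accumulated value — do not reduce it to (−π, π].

δ = -0.4564, a = -2.0940

a = (v'−v)/dt = (-0.104700)/0.05 = -2.0940
Δθ = θ'−θ = -0.299187;  (v·dt/L) = 19.5000·0.05/1.6 = 0.609375
tan δ = Δθ·L/(v·dt) = -0.490974  →  δ = -0.4564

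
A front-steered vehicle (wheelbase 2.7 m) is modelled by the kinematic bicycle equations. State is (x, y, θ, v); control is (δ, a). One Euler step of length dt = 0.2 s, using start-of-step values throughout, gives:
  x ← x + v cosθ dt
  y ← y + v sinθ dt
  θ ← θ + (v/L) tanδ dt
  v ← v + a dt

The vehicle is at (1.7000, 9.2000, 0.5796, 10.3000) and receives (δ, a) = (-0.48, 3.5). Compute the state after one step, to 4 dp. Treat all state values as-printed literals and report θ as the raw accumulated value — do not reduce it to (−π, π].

(3.4236, 10.3282, 0.1824, 11.0000)

x' = 1.7000 + 10.3000·cos(0.5796)·0.2 = 3.4236
y' = 9.2000 + 10.3000·sin(0.5796)·0.2 = 10.3282
θ' = 0.5796 + (10.3000/2.7)·tan(-0.48)·0.2 = 0.1824
v' = 10.3000 + 3.5000·0.2 = 11.0000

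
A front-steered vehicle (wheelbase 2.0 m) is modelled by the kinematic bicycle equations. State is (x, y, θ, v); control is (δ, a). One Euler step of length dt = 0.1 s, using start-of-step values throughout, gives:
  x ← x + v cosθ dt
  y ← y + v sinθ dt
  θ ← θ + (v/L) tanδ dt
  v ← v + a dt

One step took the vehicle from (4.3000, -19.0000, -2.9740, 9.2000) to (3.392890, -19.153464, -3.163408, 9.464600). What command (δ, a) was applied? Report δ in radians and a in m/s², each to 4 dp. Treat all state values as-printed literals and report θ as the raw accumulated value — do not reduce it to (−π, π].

a = (v'−v)/dt = (0.264600)/0.1 = 2.6460
Δθ = θ'−θ = -0.189408;  (v·dt/L) = 9.2000·0.1/2.0 = 0.460000
tan δ = Δθ·L/(v·dt) = -0.411757  →  δ = -0.3906

δ = -0.3906, a = 2.6460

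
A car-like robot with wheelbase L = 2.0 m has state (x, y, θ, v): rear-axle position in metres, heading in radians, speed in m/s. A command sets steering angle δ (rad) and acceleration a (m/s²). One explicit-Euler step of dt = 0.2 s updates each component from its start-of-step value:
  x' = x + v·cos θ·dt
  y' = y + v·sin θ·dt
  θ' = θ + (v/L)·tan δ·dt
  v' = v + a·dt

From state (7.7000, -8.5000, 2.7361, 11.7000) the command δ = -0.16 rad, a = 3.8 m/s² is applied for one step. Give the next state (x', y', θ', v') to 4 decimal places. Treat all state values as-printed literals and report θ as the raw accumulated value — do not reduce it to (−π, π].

x' = 7.7000 + 11.7000·cos(2.7361)·0.2 = 5.5498
y' = -8.5000 + 11.7000·sin(2.7361)·0.2 = -7.5769
θ' = 2.7361 + (11.7000/2.0)·tan(-0.16)·0.2 = 2.5473
v' = 11.7000 + 3.8000·0.2 = 12.4600

(5.5498, -7.5769, 2.5473, 12.4600)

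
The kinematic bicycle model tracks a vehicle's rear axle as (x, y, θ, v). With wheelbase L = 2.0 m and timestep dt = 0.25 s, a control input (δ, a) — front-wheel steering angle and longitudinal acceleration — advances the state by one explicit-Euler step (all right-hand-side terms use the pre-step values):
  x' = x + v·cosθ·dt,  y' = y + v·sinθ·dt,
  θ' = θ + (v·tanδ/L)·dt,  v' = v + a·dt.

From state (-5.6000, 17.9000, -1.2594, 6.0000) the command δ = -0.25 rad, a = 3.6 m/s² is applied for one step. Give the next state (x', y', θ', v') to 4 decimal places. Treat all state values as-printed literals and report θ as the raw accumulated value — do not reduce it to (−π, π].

x' = -5.6000 + 6.0000·cos(-1.2594)·0.25 = -5.1404
y' = 17.9000 + 6.0000·sin(-1.2594)·0.25 = 16.4721
θ' = -1.2594 + (6.0000/2.0)·tan(-0.25)·0.25 = -1.4509
v' = 6.0000 + 3.6000·0.25 = 6.9000

(-5.1404, 16.4721, -1.4509, 6.9000)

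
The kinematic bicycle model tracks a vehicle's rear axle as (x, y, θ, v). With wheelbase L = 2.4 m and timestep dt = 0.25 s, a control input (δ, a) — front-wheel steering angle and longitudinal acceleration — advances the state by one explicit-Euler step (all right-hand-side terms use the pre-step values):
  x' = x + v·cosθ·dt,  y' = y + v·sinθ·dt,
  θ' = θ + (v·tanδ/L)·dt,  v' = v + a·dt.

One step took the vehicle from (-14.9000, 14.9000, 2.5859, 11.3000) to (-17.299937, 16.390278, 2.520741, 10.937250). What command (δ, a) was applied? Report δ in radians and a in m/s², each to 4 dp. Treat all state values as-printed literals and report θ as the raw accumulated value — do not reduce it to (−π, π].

δ = -0.0553, a = -1.4510

a = (v'−v)/dt = (-0.362750)/0.25 = -1.4510
Δθ = θ'−θ = -0.065159;  (v·dt/L) = 11.3000·0.25/2.4 = 1.177083
tan δ = Δθ·L/(v·dt) = -0.055356  →  δ = -0.0553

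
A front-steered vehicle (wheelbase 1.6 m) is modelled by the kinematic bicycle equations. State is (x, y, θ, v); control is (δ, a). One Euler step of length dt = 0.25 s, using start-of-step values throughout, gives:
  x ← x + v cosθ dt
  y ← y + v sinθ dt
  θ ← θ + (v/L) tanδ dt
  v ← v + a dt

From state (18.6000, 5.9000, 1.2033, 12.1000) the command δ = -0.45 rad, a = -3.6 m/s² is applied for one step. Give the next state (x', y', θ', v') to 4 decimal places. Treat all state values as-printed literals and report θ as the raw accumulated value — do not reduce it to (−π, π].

x' = 18.6000 + 12.1000·cos(1.2033)·0.25 = 19.6868
y' = 5.9000 + 12.1000·sin(1.2033)·0.25 = 8.7230
θ' = 1.2033 + (12.1000/1.6)·tan(-0.45)·0.25 = 0.2900
v' = 12.1000 − 3.6000·0.25 = 11.2000

(19.6868, 8.7230, 0.2900, 11.2000)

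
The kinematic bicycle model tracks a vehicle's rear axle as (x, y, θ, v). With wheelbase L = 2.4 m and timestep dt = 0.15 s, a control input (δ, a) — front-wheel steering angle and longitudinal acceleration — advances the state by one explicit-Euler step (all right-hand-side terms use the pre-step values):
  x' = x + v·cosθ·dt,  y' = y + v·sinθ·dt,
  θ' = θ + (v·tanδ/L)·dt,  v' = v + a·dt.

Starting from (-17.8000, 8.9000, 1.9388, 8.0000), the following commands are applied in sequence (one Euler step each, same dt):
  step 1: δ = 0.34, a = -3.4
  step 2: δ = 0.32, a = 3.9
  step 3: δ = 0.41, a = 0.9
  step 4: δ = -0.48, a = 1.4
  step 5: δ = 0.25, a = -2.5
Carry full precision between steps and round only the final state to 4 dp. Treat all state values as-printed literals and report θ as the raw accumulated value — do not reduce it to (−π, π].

after step 1 (δ=0.34, a=-3.4): (-18.231704, 10.019657, 2.115668, 7.490000)
after step 2 (δ=0.32, a=3.9): (-18.814024, 10.980467, 2.270800, 8.075000)
after step 3 (δ=0.41, a=0.9): (-19.594336, 11.906879, 2.490153, 8.210000)
after step 4 (δ=-0.48, a=1.4): (-20.573639, 12.653577, 2.223015, 8.420000)
after step 5 (δ=0.25, a=-2.5): (-21.340218, 13.657332, 2.357388, 8.045000)

(-21.3402, 13.6573, 2.3574, 8.0450)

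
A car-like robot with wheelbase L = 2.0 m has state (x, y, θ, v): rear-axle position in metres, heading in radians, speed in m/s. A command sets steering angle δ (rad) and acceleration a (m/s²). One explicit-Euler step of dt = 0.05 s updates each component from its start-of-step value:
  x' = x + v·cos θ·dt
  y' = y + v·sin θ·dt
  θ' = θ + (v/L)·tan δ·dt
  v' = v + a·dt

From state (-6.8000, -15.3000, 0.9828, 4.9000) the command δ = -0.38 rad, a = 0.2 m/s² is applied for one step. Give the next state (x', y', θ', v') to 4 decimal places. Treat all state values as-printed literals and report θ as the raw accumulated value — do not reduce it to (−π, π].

(-6.6641, -15.0961, 0.9339, 4.9100)

x' = -6.8000 + 4.9000·cos(0.9828)·0.05 = -6.6641
y' = -15.3000 + 4.9000·sin(0.9828)·0.05 = -15.0961
θ' = 0.9828 + (4.9000/2.0)·tan(-0.38)·0.05 = 0.9339
v' = 4.9000 + 0.2000·0.05 = 4.9100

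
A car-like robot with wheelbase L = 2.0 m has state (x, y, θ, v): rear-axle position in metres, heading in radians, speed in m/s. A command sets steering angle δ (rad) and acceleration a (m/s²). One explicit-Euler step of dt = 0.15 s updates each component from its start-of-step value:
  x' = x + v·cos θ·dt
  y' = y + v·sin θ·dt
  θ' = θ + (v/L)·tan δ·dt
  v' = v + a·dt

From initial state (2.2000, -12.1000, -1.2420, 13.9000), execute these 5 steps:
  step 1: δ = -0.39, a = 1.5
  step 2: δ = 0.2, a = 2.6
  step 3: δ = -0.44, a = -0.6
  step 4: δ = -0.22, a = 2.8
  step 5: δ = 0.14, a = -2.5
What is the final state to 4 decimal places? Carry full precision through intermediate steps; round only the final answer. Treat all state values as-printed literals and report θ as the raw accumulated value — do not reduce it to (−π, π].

after step 1 (δ=-0.39, a=1.5): (2.873255, -14.073310, -1.670525, 14.125000)
after step 2 (δ=0.2, a=2.6): (2.662305, -16.181533, -1.455779, 14.515000)
after step 3 (δ=-0.44, a=-0.6): (2.912176, -18.344397, -1.968282, 14.425000)
after step 4 (δ=-0.22, a=2.8): (2.074585, -20.339455, -2.210211, 14.845000)
after step 5 (δ=0.14, a=-2.5): (0.745826, -22.126300, -2.053312, 14.470000)

(0.7458, -22.1263, -2.0533, 14.4700)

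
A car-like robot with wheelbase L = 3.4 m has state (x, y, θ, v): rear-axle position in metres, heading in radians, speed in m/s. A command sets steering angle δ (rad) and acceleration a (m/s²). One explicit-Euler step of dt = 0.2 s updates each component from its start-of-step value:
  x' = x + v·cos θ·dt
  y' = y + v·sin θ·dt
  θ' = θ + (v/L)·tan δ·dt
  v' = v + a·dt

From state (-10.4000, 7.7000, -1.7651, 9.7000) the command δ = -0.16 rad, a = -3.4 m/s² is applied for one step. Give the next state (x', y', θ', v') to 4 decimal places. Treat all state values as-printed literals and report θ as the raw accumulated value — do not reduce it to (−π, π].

x' = -10.4000 + 9.7000·cos(-1.7651)·0.2 = -10.7746
y' = 7.7000 + 9.7000·sin(-1.7651)·0.2 = 5.7965
θ' = -1.7651 + (9.7000/3.4)·tan(-0.16)·0.2 = -1.8572
v' = 9.7000 − 3.4000·0.2 = 9.0200

(-10.7746, 5.7965, -1.8572, 9.0200)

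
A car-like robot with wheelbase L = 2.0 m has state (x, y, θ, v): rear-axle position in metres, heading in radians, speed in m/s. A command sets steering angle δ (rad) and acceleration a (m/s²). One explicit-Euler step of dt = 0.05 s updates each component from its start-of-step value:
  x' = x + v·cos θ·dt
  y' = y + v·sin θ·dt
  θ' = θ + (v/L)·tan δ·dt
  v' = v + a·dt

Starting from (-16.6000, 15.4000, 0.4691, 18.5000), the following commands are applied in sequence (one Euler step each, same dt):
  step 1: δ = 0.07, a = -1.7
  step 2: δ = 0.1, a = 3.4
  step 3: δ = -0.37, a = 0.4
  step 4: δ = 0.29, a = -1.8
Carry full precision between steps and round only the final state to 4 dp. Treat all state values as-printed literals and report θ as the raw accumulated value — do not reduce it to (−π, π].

(-13.3061, 17.0790, 0.5063, 18.5150)

after step 1 (δ=0.07, a=-1.7): (-15.774923, 15.818177, 0.501528, 18.415000)
after step 2 (δ=0.1, a=3.4): (-14.967564, 16.260843, 0.547720, 18.585000)
after step 3 (δ=-0.37, a=0.4): (-14.174250, 16.744742, 0.367509, 18.605000)
after step 4 (δ=0.29, a=-1.8): (-13.306117, 17.078973, 0.506308, 18.515000)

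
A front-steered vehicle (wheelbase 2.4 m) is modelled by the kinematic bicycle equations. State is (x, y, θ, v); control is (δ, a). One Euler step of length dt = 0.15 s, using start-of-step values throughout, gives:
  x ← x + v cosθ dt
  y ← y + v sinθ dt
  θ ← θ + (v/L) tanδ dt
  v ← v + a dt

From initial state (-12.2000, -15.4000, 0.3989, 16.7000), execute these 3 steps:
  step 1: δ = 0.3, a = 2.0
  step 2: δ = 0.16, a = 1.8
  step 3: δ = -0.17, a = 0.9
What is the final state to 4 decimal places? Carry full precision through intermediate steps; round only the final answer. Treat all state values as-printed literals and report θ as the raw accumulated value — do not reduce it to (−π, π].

after step 1 (δ=0.3, a=2.0): (-9.891671, -14.427046, 0.721770, 17.000000)
after step 2 (δ=0.16, a=1.8): (-7.977545, -12.742225, 0.893235, 17.270000)
after step 3 (δ=-0.17, a=0.9): (-6.353574, -10.723956, 0.707953, 17.405000)

(-6.3536, -10.7240, 0.7080, 17.4050)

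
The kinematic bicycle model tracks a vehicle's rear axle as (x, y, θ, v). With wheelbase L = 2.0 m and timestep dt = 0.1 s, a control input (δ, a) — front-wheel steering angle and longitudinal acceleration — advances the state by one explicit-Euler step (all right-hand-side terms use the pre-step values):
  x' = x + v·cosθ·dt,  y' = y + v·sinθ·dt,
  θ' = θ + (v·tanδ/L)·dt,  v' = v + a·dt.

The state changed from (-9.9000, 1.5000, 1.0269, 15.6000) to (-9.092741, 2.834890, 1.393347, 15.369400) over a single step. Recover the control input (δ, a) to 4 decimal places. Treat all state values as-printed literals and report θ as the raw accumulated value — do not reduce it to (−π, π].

a = (v'−v)/dt = (-0.230600)/0.1 = -2.3060
Δθ = θ'−θ = 0.366447;  (v·dt/L) = 15.6000·0.1/2.0 = 0.780000
tan δ = Δθ·L/(v·dt) = 0.469804  →  δ = 0.4392

δ = 0.4392, a = -2.3060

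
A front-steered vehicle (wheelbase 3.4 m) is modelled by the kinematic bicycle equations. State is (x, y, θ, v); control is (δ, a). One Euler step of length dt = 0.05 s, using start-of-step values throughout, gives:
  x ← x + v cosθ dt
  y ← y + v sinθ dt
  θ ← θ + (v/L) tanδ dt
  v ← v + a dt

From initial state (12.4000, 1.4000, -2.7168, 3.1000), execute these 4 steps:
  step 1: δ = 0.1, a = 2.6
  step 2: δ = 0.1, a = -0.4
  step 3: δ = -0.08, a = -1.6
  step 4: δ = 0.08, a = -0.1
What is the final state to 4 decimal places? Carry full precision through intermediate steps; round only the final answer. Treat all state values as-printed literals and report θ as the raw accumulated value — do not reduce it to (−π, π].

(11.8241, 1.1361, -2.7076, 3.1250)

after step 1 (δ=0.1, a=2.6): (12.258776, 1.336120, -2.712226, 3.230000)
after step 2 (δ=0.1, a=-0.4): (12.111935, 1.268888, -2.707460, 3.210000)
after step 3 (δ=-0.08, a=-1.6): (11.966324, 1.201378, -2.711245, 3.130000)
after step 4 (δ=0.08, a=-0.1): (11.824093, 1.136088, -2.707554, 3.125000)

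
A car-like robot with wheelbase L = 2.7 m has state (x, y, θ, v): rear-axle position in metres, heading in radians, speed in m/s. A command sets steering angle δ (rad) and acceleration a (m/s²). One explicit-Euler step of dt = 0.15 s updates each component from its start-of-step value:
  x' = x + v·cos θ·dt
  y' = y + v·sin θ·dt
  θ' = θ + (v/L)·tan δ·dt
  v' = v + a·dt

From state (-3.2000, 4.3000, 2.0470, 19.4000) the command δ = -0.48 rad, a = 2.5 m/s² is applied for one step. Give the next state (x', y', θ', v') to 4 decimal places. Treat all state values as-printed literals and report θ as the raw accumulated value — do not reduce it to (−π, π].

x' = -3.2000 + 19.4000·cos(2.0470)·0.15 = -4.5340
y' = 4.3000 + 19.4000·sin(2.0470)·0.15 = 6.8862
θ' = 2.0470 + (19.4000/2.7)·tan(-0.48)·0.15 = 1.4859
v' = 19.4000 + 2.5000·0.15 = 19.7750

(-4.5340, 6.8862, 1.4859, 19.7750)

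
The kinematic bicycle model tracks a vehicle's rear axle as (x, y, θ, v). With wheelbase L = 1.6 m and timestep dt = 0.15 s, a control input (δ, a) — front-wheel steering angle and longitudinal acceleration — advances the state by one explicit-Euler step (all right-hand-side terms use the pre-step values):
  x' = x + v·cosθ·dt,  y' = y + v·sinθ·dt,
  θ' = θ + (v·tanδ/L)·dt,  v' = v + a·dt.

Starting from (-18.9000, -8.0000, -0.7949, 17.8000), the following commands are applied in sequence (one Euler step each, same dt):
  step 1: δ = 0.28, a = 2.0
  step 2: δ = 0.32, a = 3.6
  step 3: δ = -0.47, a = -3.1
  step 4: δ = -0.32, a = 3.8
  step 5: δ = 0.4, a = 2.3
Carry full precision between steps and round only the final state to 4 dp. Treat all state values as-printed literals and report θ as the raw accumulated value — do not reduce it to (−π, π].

(-8.5460, -14.3174, -0.4621, 19.0900)

after step 1 (δ=0.28, a=2.0): (-17.030049, -9.905829, -0.315044, 18.100000)
after step 2 (δ=0.32, a=3.6): (-14.448674, -10.747093, 0.247283, 18.640000)
after step 3 (δ=-0.47, a=-3.1): (-11.737725, -10.062716, -0.640388, 18.175000)
after step 4 (δ=-0.32, a=3.8): (-9.551643, -11.691668, -1.205044, 18.745000)
after step 5 (δ=0.4, a=2.3): (-8.546015, -14.317435, -0.462051, 19.090000)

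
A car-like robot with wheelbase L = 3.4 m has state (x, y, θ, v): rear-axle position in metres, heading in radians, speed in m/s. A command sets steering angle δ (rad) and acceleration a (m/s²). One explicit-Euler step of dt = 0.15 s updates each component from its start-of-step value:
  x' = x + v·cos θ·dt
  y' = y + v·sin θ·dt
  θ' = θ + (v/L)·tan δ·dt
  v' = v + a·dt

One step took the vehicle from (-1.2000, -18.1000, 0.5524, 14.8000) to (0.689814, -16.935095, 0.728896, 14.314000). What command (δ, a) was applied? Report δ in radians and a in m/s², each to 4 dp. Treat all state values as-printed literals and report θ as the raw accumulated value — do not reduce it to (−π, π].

δ = 0.2640, a = -3.2400

a = (v'−v)/dt = (-0.486000)/0.15 = -3.2400
Δθ = θ'−θ = 0.176496;  (v·dt/L) = 14.8000·0.15/3.4 = 0.652941
tan δ = Δθ·L/(v·dt) = 0.270309  →  δ = 0.2640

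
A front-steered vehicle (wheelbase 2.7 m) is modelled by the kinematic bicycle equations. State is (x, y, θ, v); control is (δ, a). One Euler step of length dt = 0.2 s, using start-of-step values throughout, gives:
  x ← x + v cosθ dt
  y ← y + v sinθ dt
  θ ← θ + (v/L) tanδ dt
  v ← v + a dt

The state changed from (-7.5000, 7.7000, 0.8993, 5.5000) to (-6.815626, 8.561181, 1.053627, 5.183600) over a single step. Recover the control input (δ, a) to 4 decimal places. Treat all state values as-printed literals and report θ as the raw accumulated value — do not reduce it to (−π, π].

a = (v'−v)/dt = (-0.316400)/0.2 = -1.5820
Δθ = θ'−θ = 0.154327;  (v·dt/L) = 5.5000·0.2/2.7 = 0.407407
tan δ = Δθ·L/(v·dt) = 0.378803  →  δ = 0.3621

δ = 0.3621, a = -1.5820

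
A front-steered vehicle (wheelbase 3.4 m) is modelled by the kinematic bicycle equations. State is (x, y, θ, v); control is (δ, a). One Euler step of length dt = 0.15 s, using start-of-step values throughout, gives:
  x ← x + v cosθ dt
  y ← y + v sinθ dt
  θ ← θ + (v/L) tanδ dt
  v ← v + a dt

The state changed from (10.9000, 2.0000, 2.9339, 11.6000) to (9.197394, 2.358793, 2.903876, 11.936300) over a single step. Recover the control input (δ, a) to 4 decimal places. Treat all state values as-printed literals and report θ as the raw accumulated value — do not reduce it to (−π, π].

δ = -0.0586, a = 2.2420

a = (v'−v)/dt = (0.336300)/0.15 = 2.2420
Δθ = θ'−θ = -0.030024;  (v·dt/L) = 11.6000·0.15/3.4 = 0.511765
tan δ = Δθ·L/(v·dt) = -0.058668  →  δ = -0.0586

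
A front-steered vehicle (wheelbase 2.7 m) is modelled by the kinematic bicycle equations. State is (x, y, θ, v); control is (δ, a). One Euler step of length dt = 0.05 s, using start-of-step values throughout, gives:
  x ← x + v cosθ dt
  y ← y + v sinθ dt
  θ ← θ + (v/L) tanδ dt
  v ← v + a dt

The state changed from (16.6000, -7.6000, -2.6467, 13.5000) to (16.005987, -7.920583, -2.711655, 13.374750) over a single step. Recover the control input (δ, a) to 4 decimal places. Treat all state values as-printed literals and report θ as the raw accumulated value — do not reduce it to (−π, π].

δ = -0.2542, a = -2.5050

a = (v'−v)/dt = (-0.125250)/0.05 = -2.5050
Δθ = θ'−θ = -0.064955;  (v·dt/L) = 13.5000·0.05/2.7 = 0.250000
tan δ = Δθ·L/(v·dt) = -0.259820  →  δ = -0.2542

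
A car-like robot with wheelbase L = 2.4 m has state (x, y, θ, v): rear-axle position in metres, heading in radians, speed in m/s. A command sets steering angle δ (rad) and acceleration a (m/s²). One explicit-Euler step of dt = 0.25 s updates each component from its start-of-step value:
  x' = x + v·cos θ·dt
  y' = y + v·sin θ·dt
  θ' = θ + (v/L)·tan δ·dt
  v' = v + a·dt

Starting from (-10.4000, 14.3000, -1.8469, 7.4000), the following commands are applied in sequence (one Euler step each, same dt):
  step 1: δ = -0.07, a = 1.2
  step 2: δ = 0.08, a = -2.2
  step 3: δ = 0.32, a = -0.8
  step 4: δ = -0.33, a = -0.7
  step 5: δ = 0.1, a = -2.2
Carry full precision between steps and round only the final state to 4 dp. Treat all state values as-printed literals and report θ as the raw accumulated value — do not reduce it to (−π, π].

(-12.4780, 5.6034, -1.7670, 6.2250)

after step 1 (δ=-0.07, a=1.2): (-10.904327, 12.520069, -1.900947, 7.700000)
after step 2 (δ=0.08, a=-2.2): (-11.528383, 10.699031, -1.836643, 7.150000)
after step 3 (δ=0.32, a=-0.8): (-11.998006, 8.974325, -1.589827, 6.950000)
after step 4 (δ=-0.33, a=-0.7): (-12.031069, 7.237140, -1.837800, 6.775000)
after step 5 (δ=0.1, a=-2.2): (-12.477953, 5.603407, -1.766991, 6.225000)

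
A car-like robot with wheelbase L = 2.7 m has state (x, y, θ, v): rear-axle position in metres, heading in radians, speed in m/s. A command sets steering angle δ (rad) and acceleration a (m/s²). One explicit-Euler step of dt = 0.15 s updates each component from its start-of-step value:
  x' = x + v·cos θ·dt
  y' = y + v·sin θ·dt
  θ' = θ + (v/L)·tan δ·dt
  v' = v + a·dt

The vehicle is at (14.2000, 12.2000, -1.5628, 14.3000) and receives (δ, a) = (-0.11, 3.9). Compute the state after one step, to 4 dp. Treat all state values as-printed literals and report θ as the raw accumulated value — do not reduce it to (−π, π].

(14.2172, 10.0551, -1.6505, 14.8850)

x' = 14.2000 + 14.3000·cos(-1.5628)·0.15 = 14.2172
y' = 12.2000 + 14.3000·sin(-1.5628)·0.15 = 10.0551
θ' = -1.5628 + (14.3000/2.7)·tan(-0.11)·0.15 = -1.6505
v' = 14.3000 + 3.9000·0.15 = 14.8850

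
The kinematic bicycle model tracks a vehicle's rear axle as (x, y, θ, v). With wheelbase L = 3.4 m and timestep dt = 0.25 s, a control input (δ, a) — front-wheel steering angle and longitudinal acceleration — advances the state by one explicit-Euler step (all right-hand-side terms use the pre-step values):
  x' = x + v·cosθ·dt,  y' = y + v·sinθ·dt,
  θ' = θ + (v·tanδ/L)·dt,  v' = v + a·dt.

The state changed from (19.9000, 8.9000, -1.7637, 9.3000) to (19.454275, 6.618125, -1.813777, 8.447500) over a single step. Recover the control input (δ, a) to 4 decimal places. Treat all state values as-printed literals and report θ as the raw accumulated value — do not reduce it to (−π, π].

a = (v'−v)/dt = (-0.852500)/0.25 = -3.4100
Δθ = θ'−θ = -0.050077;  (v·dt/L) = 9.3000·0.25/3.4 = 0.683824
tan δ = Δθ·L/(v·dt) = -0.073231  →  δ = -0.0731

δ = -0.0731, a = -3.4100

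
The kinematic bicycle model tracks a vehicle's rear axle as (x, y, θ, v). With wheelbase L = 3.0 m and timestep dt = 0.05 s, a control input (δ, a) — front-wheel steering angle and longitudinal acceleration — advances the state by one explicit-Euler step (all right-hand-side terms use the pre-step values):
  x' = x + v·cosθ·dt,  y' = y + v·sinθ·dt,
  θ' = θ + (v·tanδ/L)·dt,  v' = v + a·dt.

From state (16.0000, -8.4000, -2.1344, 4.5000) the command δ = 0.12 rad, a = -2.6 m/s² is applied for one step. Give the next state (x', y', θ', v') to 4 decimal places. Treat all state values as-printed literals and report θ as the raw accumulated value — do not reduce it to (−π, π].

x' = 16.0000 + 4.5000·cos(-2.1344)·0.05 = 15.8798
y' = -8.4000 + 4.5000·sin(-2.1344)·0.05 = -8.5902
θ' = -2.1344 + (4.5000/3.0)·tan(0.12)·0.05 = -2.1254
v' = 4.5000 − 2.6000·0.05 = 4.3700

(15.8798, -8.5902, -2.1254, 4.3700)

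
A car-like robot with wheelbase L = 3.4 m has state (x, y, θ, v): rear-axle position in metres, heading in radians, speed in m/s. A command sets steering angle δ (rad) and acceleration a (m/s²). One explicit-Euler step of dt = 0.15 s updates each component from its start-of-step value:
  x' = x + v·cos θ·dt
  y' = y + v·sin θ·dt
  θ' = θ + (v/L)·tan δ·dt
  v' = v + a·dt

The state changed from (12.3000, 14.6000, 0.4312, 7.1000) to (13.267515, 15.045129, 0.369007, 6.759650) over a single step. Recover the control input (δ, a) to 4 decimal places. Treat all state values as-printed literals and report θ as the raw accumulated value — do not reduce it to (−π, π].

a = (v'−v)/dt = (-0.340350)/0.15 = -2.2690
Δθ = θ'−θ = -0.062193;  (v·dt/L) = 7.1000·0.15/3.4 = 0.313235
tan δ = Δθ·L/(v·dt) = -0.198550  →  δ = -0.1960

δ = -0.1960, a = -2.2690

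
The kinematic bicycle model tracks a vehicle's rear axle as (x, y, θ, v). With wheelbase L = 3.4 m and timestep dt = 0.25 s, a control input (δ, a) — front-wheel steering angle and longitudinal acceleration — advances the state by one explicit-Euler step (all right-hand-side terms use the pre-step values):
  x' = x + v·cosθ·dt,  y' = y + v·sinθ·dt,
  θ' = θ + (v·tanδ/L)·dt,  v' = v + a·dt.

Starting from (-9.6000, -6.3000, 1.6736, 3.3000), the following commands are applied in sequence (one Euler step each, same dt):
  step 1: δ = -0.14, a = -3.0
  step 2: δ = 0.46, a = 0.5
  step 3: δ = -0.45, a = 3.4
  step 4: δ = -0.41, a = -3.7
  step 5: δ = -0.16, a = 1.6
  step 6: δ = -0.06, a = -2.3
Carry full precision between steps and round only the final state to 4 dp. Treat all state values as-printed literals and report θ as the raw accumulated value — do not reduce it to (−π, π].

after step 1 (δ=-0.14, a=-3.0): (-9.684664, -5.479356, 1.639406, 2.550000)
after step 2 (δ=0.46, a=0.5): (-9.728368, -4.843356, 1.732302, 2.675000)
after step 3 (δ=-0.45, a=3.4): (-9.835906, -4.183309, 1.637290, 3.525000)
after step 4 (δ=-0.41, a=-3.7): (-9.894460, -3.304006, 1.524637, 2.600000)
after step 5 (δ=-0.16, a=1.6): (-9.864467, -2.654698, 1.493785, 3.000000)
after step 6 (δ=-0.06, a=-2.3): (-9.806766, -1.906921, 1.480534, 2.425000)

(-9.8068, -1.9069, 1.4805, 2.4250)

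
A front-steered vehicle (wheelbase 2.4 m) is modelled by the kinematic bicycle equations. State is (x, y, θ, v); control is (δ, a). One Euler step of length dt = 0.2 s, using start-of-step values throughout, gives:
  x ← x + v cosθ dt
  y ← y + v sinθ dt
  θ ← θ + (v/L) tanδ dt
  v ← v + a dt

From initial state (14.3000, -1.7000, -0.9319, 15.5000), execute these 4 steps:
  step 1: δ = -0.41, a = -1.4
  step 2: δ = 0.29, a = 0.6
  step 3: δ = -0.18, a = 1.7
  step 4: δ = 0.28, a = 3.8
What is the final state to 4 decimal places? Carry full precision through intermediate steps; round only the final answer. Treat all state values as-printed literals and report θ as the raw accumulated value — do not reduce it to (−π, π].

(18.4299, -13.0360, -0.9717, 16.4400)

after step 1 (δ=-0.41, a=-1.4): (16.148560, -4.188539, -1.493299, 15.220000)
after step 2 (δ=0.29, a=0.6): (16.384227, -7.223402, -1.114812, 15.340000)
after step 3 (δ=-0.18, a=1.7): (17.735210, -9.977938, -1.347429, 15.680000)
after step 4 (δ=0.28, a=3.8): (18.429879, -13.036031, -0.971692, 16.440000)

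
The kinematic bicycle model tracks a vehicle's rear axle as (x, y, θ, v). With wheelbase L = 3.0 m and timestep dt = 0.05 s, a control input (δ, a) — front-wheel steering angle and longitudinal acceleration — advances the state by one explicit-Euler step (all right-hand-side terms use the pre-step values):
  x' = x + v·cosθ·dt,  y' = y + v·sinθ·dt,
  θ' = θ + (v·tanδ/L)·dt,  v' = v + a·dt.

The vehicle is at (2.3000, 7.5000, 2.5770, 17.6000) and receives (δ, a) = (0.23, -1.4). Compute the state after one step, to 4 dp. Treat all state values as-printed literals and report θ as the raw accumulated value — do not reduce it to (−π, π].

(1.5566, 7.9709, 2.6457, 17.5300)

x' = 2.3000 + 17.6000·cos(2.5770)·0.05 = 1.5566
y' = 7.5000 + 17.6000·sin(2.5770)·0.05 = 7.9709
θ' = 2.5770 + (17.6000/3.0)·tan(0.23)·0.05 = 2.6457
v' = 17.6000 − 1.4000·0.05 = 17.5300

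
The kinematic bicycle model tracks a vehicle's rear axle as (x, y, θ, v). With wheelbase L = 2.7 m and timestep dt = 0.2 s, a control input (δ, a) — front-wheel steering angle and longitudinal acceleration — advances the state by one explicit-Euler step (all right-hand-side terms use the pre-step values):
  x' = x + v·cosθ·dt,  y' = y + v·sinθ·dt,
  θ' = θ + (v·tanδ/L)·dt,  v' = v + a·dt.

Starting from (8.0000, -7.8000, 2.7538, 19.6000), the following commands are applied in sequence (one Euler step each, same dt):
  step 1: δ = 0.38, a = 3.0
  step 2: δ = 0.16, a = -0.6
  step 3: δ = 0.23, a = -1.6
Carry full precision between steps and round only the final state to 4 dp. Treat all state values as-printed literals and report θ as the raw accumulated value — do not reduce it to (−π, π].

(-3.2390, -8.7761, 3.9234, 19.7600)

after step 1 (δ=0.38, a=3.0): (4.371076, -6.317668, 3.333688, 20.200000)
after step 2 (δ=0.16, a=-0.6): (0.405386, -7.088970, 3.575160, 20.080000)
after step 3 (δ=0.23, a=-1.6): (-3.239026, -8.776133, 3.923426, 19.760000)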